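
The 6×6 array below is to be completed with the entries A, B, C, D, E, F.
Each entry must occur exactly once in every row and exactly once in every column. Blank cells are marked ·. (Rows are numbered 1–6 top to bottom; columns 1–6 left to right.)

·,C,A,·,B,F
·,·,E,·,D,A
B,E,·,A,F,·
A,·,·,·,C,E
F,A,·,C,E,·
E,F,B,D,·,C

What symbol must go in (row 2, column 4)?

F

Row 1, column 1: row 1 has {A, B, C, F} and column 1 has {A, B, E, F}, leaving only D.
Row 1, column 4: row 1 has {A, B, C, D, F} and column 4 has {A, C, D}, leaving only E.
Row 2, column 1: row 2 has {A, D, E} and column 1 has {A, B, D, E, F}, leaving only C.
Row 2, column 2: row 2 has {A, C, D, E} and column 2 has {A, C, E, F}, leaving only B.
Row 2 already has {A, B, C, D, E} and column 4 already has {A, C, D, E}, so row 2, column 4 must be F.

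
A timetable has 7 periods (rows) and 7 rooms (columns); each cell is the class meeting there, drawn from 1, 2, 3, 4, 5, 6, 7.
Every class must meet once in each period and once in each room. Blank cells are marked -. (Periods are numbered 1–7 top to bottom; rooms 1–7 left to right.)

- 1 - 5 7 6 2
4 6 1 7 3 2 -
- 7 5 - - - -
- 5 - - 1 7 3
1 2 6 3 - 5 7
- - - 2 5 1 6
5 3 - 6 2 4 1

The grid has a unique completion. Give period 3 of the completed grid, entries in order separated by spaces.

2 7 5 1 6 3 4

Period 3, room 6: period 3 has {5, 7} and room 6 has {1, 2, 4, 5, 6, 7}, leaving only 3.
Period 3, room 7: period 3 has {3, 5, 7} and room 7 has {1, 2, 3, 6, 7}, leaving only 4.
Period 3, room 4: period 3 has {3, 4, 5, 7} and room 4 has {2, 3, 5, 6, 7}, leaving only 1.
Period 3, room 5: period 3 has {1, 3, 4, 5, 7} and room 5 has {1, 2, 3, 5, 7}, leaving only 6.
Period 3, room 1: period 3 has {1, 3, 4, 5, 6, 7} and room 1 has {1, 4, 5}, leaving only 2.
So period 3 reads: 2 7 5 1 6 3 4.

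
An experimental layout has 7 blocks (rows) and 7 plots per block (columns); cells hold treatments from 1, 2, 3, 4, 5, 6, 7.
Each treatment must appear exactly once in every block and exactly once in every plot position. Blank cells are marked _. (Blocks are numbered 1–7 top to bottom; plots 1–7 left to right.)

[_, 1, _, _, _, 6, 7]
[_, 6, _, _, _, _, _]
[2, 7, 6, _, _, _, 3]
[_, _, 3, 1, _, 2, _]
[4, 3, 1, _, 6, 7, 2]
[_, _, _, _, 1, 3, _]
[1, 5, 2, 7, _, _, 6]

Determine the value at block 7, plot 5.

3

Block 4, plot 2: block 4 has {1, 2, 3} and plot 2 has {1, 3, 5, 6, 7}, leaving only 4.
Block 4, plot 7: block 4 has {1, 2, 3, 4} and plot 7 has {2, 3, 6, 7}, leaving only 5.
Block 4, plot 5: block 4 has {1, 2, 3, 4, 5} and plot 5 has {1, 6}, leaving only 7.
Block 4, plot 1: block 4 has {1, 2, 3, 4, 5, 7} and plot 1 has {1, 2, 4}, leaving only 6.
Block 5, plot 4: block 5 has {1, 2, 3, 4, 6, 7} and plot 4 has {1, 7}, leaving only 5.
Block 3, plot 4: block 3 has {2, 3, 6, 7} and plot 4 has {1, 5, 7}, leaving only 4.
Block 3, plot 5: block 3 has {2, 3, 4, 6, 7} and plot 5 has {1, 6, 7}, leaving only 5.
Block 3, plot 6: block 3 has {2, 3, 4, 5, 6, 7} and plot 6 has {2, 3, 6, 7}, leaving only 1.
Block 6, plot 2: block 6 has {1, 3} and plot 2 has {1, 3, 4, 5, 6, 7}, leaving only 2.
Block 6, plot 4: block 6 has {1, 2, 3} and plot 4 has {1, 4, 5, 7}, leaving only 6.
Block 6, plot 7: block 6 has {1, 2, 3, 6} and plot 7 has {2, 3, 5, 6, 7}, leaving only 4.
Block 2, plot 7: block 2 has {6} and plot 7 has {2, 3, 4, 5, 6, 7}, leaving only 1.
Block 7, plot 6: block 7 has {1, 2, 5, 6, 7} and plot 6 has {1, 2, 3, 6, 7}, leaving only 4.
Block 7 already has {1, 2, 4, 5, 6, 7} and plot 5 already has {1, 5, 6, 7}, so block 7, plot 5 must be 3.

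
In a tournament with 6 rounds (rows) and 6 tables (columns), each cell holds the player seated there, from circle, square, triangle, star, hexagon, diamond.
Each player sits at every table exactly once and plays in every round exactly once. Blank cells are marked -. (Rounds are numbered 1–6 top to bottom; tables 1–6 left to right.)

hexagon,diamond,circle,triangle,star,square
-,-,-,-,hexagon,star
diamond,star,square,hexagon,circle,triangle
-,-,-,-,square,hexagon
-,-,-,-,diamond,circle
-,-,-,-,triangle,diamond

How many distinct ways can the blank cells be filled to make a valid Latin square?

14

Round 2, table 1: eliminating its round and table leaves {circle, square, triangle}.
Round 2, table 2: eliminating its round and table leaves {circle, square, triangle}.
Round 2, table 3: eliminating its round and table leaves {triangle, diamond}.
Round 2, table 4: eliminating its round and table leaves {circle, square, diamond}.
Round 4, table 1: eliminating its round and table leaves {circle, triangle, star}.
Round 4, table 2: eliminating its round and table leaves {circle, triangle}.
Round 4, table 3: eliminating its round and table leaves {triangle, star, diamond}.
Round 4, table 4: eliminating its round and table leaves {circle, star, diamond}.
Round 5, table 1: eliminating its round and table leaves {square, triangle, star}.
Round 5, table 2: eliminating its round and table leaves {square, triangle, hexagon}.
Round 5, table 3: eliminating its round and table leaves {triangle, star, hexagon}.
Round 5, table 4: eliminating its round and table leaves {square, star}.
Round 6, table 1: eliminating its round and table leaves {circle, square, star}.
Round 6, table 2: eliminating its round and table leaves {circle, square, hexagon}.
Round 6, table 3: eliminating its round and table leaves {star, hexagon}.
Round 6, table 4: eliminating its round and table leaves {circle, square, star}.
Enumerating the assignments across these blanks that avoid any round or table repeat gives 14 completions.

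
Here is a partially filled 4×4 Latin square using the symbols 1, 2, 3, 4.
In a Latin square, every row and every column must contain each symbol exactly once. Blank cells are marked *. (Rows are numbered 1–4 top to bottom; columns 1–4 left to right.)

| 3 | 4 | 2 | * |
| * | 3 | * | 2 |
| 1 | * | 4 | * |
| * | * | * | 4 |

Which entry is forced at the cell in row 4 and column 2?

1

Row 1, column 4: row 1 has {2, 3, 4} and column 4 has {2, 4}, leaving only 1.
Row 2, column 1: row 2 has {2, 3} and column 1 has {1, 3}, leaving only 4.
Row 2, column 3: row 2 has {2, 3, 4} and column 3 has {2, 4}, leaving only 1.
Row 3, column 2: row 3 has {1, 4} and column 2 has {3, 4}, leaving only 2.
Row 4 already has {4} and column 2 already has {2, 3, 4}, so row 4, column 2 must be 1.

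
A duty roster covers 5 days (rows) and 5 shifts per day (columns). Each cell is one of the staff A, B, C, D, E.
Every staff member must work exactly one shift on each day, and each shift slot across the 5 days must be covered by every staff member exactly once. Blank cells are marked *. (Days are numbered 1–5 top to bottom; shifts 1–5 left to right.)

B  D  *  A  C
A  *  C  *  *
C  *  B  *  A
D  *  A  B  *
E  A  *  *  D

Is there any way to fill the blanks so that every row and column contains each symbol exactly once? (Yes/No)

No

Day 5, shift 3: day 5 together with shift 3 already contain {A, B, C, D, E} — every symbol — so nothing can go there. The grid has no valid completion.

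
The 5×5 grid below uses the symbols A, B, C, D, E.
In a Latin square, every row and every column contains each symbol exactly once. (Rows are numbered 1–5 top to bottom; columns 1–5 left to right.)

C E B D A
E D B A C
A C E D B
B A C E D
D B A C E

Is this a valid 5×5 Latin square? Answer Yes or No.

Every row is a permutation, but column 3 contains B twice (at rows 1 and 2).

No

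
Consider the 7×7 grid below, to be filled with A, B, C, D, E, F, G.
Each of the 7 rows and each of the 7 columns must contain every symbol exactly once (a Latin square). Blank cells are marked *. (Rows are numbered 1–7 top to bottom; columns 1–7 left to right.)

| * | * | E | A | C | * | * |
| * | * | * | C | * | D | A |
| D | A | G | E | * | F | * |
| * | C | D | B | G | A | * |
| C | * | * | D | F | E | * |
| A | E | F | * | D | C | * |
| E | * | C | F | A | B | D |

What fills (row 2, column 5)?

Row 1, column 6: row 1 has {A, C, E} and column 6 has {A, B, C, D, E, F}, leaving only G.
Row 2, column 3: row 2 has {A, C, D} and column 3 has {C, D, E, F, G}, leaving only B.
Row 2 already has {A, B, C, D} and column 5 already has {A, C, D, F, G}, so row 2, column 5 must be E.

E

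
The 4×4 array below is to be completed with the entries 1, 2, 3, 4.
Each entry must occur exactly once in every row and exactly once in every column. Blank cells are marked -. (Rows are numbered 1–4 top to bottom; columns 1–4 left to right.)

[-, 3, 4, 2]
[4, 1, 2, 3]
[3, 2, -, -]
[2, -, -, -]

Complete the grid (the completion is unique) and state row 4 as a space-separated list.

Row 4, column 2: row 4 has {2} and column 2 has {1, 2, 3}, leaving only 4.
Row 4, column 4: row 4 has {2, 4} and column 4 has {2, 3}, leaving only 1.
Row 4, column 3: row 4 has {1, 2, 4} and column 3 has {2, 4}, leaving only 3.
So row 4 reads: 2 4 3 1.

2 4 3 1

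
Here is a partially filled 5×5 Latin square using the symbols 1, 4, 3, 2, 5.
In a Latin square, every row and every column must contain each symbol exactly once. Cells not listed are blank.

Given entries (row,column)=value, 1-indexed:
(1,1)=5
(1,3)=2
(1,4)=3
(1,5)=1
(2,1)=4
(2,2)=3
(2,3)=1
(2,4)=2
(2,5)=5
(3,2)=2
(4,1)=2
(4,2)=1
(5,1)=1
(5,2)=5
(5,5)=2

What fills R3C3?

Row 1, column 2: row 1 has {1, 3, 2, 5} and column 2 has {1, 3, 2, 5}, leaving only 4.
Row 3, column 1: row 3 has {2} and column 1 has {1, 4, 2, 5}, leaving only 3.
Row 3, column 5: row 3 has {3, 2} and column 5 has {1, 2, 5}, leaving only 4.
Row 3 already has {4, 3, 2} and column 3 already has {1, 2}, so row 3, column 3 must be 5.

5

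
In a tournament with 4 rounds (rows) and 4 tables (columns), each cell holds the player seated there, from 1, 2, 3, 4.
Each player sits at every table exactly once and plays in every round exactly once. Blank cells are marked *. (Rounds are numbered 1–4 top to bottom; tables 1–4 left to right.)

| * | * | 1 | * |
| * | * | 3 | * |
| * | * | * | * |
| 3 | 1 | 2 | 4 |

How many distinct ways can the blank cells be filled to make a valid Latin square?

Round 1, table 1: eliminating its round and table leaves {2, 4}.
Round 1, table 2: eliminating its round and table leaves {2, 3, 4}.
Round 1, table 4: eliminating its round and table leaves {2, 3}.
Round 2, table 1: eliminating its round and table leaves {1, 2, 4}.
Round 2, table 2: eliminating its round and table leaves {2, 4}.
Round 2, table 4: eliminating its round and table leaves {1, 2}.
Round 3, table 1: eliminating its round and table leaves {1, 2, 4}.
Round 3, table 2: eliminating its round and table leaves {2, 3, 4}.
Round 3, table 3: eliminating its round and table leaves {4}.
Round 3, table 4: eliminating its round and table leaves {1, 2, 3}.
Enumerating the assignments across these blanks that avoid any round or table repeat gives 4 completions.

4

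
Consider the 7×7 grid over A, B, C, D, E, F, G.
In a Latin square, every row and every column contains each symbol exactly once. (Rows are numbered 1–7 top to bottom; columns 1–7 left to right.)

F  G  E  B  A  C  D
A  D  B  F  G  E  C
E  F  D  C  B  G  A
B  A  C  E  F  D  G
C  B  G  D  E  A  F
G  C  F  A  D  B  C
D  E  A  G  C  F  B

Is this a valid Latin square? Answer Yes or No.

No

Column 7 contains C twice (at rows 2 and 6), so it is not a permutation.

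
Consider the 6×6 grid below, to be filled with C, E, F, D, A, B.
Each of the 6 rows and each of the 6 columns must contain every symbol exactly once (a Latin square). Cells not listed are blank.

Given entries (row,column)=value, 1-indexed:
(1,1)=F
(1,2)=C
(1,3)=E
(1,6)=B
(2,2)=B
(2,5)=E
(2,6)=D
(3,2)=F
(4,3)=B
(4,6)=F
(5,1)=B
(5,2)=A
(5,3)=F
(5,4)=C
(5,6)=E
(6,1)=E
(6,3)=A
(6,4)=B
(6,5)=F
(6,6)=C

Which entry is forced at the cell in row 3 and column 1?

C

Row 2, column 3: row 2 has {E, D, B} and column 3 has {E, F, A, B}, leaving only C.
Row 2, column 1: row 2 has {C, E, D, B} and column 1 has {E, F, B}, leaving only A.
Row 2, column 4: row 2 has {C, E, D, A, B} and column 4 has {C, B}, leaving only F.
Row 3, column 3: row 3 has {F} and column 3 has {C, E, F, A, B}, leaving only D.
Row 3 already has {F, D} and column 1 already has {E, F, A, B}, so row 3, column 1 must be C.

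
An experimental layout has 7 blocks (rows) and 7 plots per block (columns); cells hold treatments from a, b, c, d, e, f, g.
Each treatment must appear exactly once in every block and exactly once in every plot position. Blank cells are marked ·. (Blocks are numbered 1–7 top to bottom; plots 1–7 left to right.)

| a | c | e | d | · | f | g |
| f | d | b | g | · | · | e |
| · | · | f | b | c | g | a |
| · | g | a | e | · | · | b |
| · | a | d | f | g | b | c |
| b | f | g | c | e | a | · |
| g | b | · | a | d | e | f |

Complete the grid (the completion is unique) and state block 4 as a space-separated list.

Block 4, plot 5: block 4 has {a, b, e, g} and plot 5 has {c, d, e, g}, leaving only f.
Block 1, plot 5: block 1 has {a, c, d, e, f, g} and plot 5 has {c, d, e, f, g}, leaving only b.
Block 2, plot 5: block 2 has {b, d, e, f, g} and plot 5 has {b, c, d, e, f, g}, leaving only a.
Block 2, plot 6: block 2 has {a, b, d, e, f, g} and plot 6 has {a, b, e, f, g}, leaving only c.
Block 4, plot 6: block 4 has {a, b, e, f, g} and plot 6 has {a, b, c, e, f, g}, leaving only d.
Block 4, plot 1: block 4 has {a, b, d, e, f, g} and plot 1 has {a, b, f, g}, leaving only c.
So block 4 reads: c g a e f d b.

c g a e f d b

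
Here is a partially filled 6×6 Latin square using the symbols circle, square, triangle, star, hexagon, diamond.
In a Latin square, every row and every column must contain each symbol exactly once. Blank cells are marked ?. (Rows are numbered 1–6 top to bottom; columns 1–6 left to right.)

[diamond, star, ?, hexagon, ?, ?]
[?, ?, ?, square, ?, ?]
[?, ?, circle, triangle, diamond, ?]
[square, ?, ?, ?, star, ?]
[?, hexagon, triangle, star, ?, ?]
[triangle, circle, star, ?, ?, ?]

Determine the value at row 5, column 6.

diamond

Row 1, column 3: row 1 has {star, hexagon, diamond} and column 3 has {circle, triangle, star}, leaving only square.
Row 3, column 2: row 3 has {circle, triangle, diamond} and column 2 has {circle, star, hexagon}, leaving only square.
Row 5, column 1: row 5 has {triangle, star, hexagon} and column 1 has {square, triangle, diamond}, leaving only circle.
Row 5, column 5: row 5 has {circle, triangle, star, hexagon} and column 5 has {star, diamond}, leaving only square.
Row 5 already has {circle, square, triangle, star, hexagon} and column 6 already has {}, so row 5, column 6 must be diamond.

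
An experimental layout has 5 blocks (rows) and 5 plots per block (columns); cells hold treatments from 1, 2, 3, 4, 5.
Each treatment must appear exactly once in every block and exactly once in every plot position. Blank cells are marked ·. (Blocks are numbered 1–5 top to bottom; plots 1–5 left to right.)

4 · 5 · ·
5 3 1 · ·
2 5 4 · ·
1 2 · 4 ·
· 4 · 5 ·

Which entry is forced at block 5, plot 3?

Block 1, plot 2: block 1 has {4, 5} and plot 2 has {2, 3, 4, 5}, leaving only 1.
Block 2, plot 4: block 2 has {1, 3, 5} and plot 4 has {4, 5}, leaving only 2.
Block 1, plot 4: block 1 has {1, 4, 5} and plot 4 has {2, 4, 5}, leaving only 3.
Block 1, plot 5: block 1 has {1, 3, 4, 5} and plot 5 has {}, leaving only 2.
Block 2, plot 5: block 2 has {1, 2, 3, 5} and plot 5 has {2}, leaving only 4.
Block 3, plot 4: block 3 has {2, 4, 5} and plot 4 has {2, 3, 4, 5}, leaving only 1.
Block 3, plot 5: block 3 has {1, 2, 4, 5} and plot 5 has {2, 4}, leaving only 3.
Block 4, plot 3: block 4 has {1, 2, 4} and plot 3 has {1, 4, 5}, leaving only 3.
Block 5 already has {4, 5} and plot 3 already has {1, 3, 4, 5}, so block 5, plot 3 must be 2.

2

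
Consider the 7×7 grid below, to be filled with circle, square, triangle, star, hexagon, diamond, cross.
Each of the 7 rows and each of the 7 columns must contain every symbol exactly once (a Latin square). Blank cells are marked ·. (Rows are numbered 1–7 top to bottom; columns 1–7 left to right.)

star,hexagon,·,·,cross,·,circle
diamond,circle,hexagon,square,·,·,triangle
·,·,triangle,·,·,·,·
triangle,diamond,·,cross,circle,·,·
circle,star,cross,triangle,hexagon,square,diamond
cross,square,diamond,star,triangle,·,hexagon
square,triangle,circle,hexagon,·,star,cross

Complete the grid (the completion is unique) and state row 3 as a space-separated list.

Row 3, column 1: row 3 has {triangle} and column 1 has {circle, square, triangle, star, diamond, cross}, leaving only hexagon.
Row 3, column 2: row 3 has {triangle, hexagon} and column 2 has {circle, square, triangle, star, hexagon, diamond}, leaving only cross.
Row 1, column 3: row 1 has {circle, star, hexagon, cross} and column 3 has {circle, triangle, hexagon, diamond, cross}, leaving only square.
Row 1, column 4: row 1 has {circle, square, star, hexagon, cross} and column 4 has {square, triangle, star, hexagon, cross}, leaving only diamond.
Row 3, column 4: row 3 has {triangle, hexagon, cross} and column 4 has {square, triangle, star, hexagon, diamond, cross}, leaving only circle.
Row 3, column 6: row 3 has {circle, triangle, hexagon, cross} and column 6 has {square, star}, leaving only diamond.
Row 1, column 6: row 1 has {circle, square, star, hexagon, diamond, cross} and column 6 has {square, star, diamond}, leaving only triangle.
Row 2, column 5: row 2 has {circle, square, triangle, hexagon, diamond} and column 5 has {circle, triangle, hexagon, cross}, leaving only star.
Row 3, column 5: row 3 has {circle, triangle, hexagon, diamond, cross} and column 5 has {circle, triangle, star, hexagon, cross}, leaving only square.
Row 3, column 7: row 3 has {circle, square, triangle, hexagon, diamond, cross} and column 7 has {circle, triangle, hexagon, diamond, cross}, leaving only star.
So row 3 reads: hexagon cross triangle circle square diamond star.

hexagon cross triangle circle square diamond star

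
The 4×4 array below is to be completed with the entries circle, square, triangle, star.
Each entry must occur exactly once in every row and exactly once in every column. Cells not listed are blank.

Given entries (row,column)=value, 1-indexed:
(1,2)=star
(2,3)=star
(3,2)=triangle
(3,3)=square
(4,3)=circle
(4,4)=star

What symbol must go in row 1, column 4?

square

Row 1, column 3: row 1 has {star} and column 3 has {circle, square, star}, leaving only triangle.
Row 3, column 4: row 3 has {square, triangle} and column 4 has {star}, leaving only circle.
Row 1 already has {triangle, star} and column 4 already has {circle, star}, so row 1, column 4 must be square.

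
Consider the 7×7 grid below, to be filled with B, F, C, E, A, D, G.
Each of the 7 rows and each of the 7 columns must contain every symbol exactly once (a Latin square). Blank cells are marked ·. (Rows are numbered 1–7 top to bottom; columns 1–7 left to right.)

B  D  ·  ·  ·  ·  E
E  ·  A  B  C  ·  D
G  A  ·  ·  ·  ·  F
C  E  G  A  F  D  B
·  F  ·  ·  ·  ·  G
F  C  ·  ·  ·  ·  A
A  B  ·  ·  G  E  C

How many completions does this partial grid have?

Row 1, column 3: eliminating its row and column leaves {F, C}.
Row 1, column 4: eliminating its row and column leaves {F, C, G}.
Row 1, column 5: eliminating its row and column leaves {A}.
Row 1, column 6: eliminating its row and column leaves {F, C, A, G}.
Row 2, column 2: eliminating its row and column leaves {G}.
Row 2, column 6: eliminating its row and column leaves {F, G}.
Row 3, column 3: eliminating its row and column leaves {B, C, E, D}.
Row 3, column 4: eliminating its row and column leaves {C, E, D}.
Row 3, column 5: eliminating its row and column leaves {B, E, D}.
Row 3, column 6: eliminating its row and column leaves {B, C}.
Row 5, column 1: eliminating its row and column leaves {D}.
Row 5, column 3: eliminating its row and column leaves {B, C, E, D}.
Row 5, column 4: eliminating its row and column leaves {C, E, D}.
Row 5, column 5: eliminating its row and column leaves {B, E, A, D}.
Row 5, column 6: eliminating its row and column leaves {B, C, A}.
Row 6, column 3: eliminating its row and column leaves {B, E, D}.
Row 6, column 4: eliminating its row and column leaves {E, D, G}.
Row 6, column 5: eliminating its row and column leaves {B, E, D}.
Row 6, column 6: eliminating its row and column leaves {B, G}.
Row 7, column 3: eliminating its row and column leaves {F, D}.
Row 7, column 4: eliminating its row and column leaves {F, D}.
Enumerating the assignments across these blanks that avoid any row or column repeat gives 7 completions.

7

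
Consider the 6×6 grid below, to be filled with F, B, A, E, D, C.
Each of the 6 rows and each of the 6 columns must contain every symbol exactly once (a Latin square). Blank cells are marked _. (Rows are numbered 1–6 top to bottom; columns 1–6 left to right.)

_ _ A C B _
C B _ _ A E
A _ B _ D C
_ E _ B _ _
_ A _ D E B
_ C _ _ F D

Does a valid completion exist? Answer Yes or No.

No row or column among the givens repeats a symbol, and propagating forced cells runs into no contradiction.
One valid completion exists (for instance, E D A C B F / C B D F A E / A F B E D C / D E F B C A / F A C D E B / B C E A F D).

Yes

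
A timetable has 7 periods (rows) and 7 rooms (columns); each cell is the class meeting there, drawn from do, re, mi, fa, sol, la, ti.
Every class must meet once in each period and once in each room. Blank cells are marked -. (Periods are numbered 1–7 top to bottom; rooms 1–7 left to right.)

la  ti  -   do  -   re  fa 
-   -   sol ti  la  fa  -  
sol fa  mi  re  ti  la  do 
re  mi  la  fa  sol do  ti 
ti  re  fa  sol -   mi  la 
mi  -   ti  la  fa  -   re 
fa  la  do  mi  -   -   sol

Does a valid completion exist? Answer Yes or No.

Period 1, room 3: period 1 together with room 3 already contain {do, re, mi, fa, sol, la, ti} — every symbol — so nothing can go there. The grid has no valid completion.

No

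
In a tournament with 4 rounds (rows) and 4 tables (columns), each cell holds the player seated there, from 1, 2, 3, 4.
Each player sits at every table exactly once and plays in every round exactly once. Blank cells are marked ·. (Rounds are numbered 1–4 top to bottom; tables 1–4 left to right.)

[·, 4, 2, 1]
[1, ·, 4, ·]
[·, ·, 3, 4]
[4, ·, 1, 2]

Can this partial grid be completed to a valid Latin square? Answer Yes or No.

No round or table among the givens repeats a symbol, and propagating forced cells runs into no contradiction.
One valid completion exists (for instance, 3 4 2 1 / 1 2 4 3 / 2 1 3 4 / 4 3 1 2).

Yes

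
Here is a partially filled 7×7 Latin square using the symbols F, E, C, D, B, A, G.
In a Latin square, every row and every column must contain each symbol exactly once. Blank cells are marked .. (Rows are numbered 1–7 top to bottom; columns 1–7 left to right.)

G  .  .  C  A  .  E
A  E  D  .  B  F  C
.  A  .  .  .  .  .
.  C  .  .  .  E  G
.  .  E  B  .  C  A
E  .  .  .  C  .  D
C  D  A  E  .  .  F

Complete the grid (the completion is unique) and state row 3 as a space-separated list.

Row 3, column 7: row 3 has {A} and column 7 has {F, E, C, D, A, G}, leaving only B.
Row 2, column 4: row 2 has {F, E, C, D, B, A} and column 4 has {E, C, B}, leaving only G.
Row 7, column 5: row 7 has {F, E, C, D, A} and column 5 has {C, B, A}, leaving only G.
Row 7, column 6: row 7 has {F, E, C, D, A, G} and column 6 has {F, E, C}, leaving only B.
Row 1, column 6: row 1 has {E, C, A, G} and column 6 has {F, E, C, B}, leaving only D.
Row 3, column 6: row 3 has {B, A} and column 6 has {F, E, C, D, B}, leaving only G.
Row 6, column 6: row 6 has {E, C, D} and column 6 has {F, E, C, D, B, G}, leaving only A.
Row 6, column 4: row 6 has {E, C, D, A} and column 4 has {E, C, B, G}, leaving only F.
Row 3, column 4: row 3 has {B, A, G} and column 4 has {F, E, C, B, G}, leaving only D.
Row 3, column 1: row 3 has {D, B, A, G} and column 1 has {E, C, A, G}, leaving only F.
Row 3, column 3: row 3 has {F, D, B, A, G} and column 3 has {E, D, A}, leaving only C.
Row 3, column 5: row 3 has {F, C, D, B, A, G} and column 5 has {C, B, A, G}, leaving only E.
So row 3 reads: F A C D E G B.

F A C D E G B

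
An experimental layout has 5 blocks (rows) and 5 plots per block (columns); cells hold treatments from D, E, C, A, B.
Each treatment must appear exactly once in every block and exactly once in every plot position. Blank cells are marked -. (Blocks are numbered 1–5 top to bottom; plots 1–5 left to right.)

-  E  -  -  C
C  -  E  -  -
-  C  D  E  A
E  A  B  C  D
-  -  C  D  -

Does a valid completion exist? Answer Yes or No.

Yes

No block or plot among the givens repeats a symbol, and propagating forced cells runs into no contradiction.
One valid completion exists (for instance, D E A B C / C D E A B / B C D E A / E A B C D / A B C D E).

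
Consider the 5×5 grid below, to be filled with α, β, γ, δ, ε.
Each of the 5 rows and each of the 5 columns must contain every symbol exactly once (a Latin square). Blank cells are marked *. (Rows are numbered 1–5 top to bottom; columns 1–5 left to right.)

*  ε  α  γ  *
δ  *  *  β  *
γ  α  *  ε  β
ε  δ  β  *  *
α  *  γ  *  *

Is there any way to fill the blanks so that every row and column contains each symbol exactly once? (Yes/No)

Yes

No row or column among the givens repeats a symbol, and propagating forced cells runs into no contradiction.
One valid completion exists (for instance, β ε α γ δ / δ γ ε β α / γ α δ ε β / ε δ β α γ / α β γ δ ε).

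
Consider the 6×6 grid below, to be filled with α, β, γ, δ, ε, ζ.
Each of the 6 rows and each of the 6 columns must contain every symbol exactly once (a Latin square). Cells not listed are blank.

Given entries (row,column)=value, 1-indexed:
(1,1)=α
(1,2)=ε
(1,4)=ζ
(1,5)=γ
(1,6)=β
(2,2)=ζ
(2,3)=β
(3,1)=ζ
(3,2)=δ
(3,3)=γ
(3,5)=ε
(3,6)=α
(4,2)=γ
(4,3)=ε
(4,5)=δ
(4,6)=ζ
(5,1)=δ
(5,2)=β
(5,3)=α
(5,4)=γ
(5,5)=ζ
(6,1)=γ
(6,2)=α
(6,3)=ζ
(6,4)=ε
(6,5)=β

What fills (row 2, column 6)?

γ

Row 1, column 3: row 1 has {α, β, γ, ε, ζ} and column 3 has {α, β, γ, ε, ζ}, leaving only δ.
Row 2, column 1: row 2 has {β, ζ} and column 1 has {α, γ, δ, ζ}, leaving only ε.
Row 2, column 5: row 2 has {β, ε, ζ} and column 5 has {β, γ, δ, ε, ζ}, leaving only α.
Row 2, column 4: row 2 has {α, β, ε, ζ} and column 4 has {γ, ε, ζ}, leaving only δ.
Row 2 already has {α, β, δ, ε, ζ} and column 6 already has {α, β, ζ}, so row 2, column 6 must be γ.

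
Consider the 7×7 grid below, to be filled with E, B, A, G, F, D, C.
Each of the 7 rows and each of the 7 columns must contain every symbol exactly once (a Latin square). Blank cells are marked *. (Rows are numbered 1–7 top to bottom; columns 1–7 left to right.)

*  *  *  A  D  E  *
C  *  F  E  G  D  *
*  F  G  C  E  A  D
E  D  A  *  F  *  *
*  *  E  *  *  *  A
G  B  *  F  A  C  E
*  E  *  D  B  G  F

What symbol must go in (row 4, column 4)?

G

Row 2, column 2: row 2 has {E, G, F, D, C} and column 2 has {E, B, F, D}, leaving only A.
Row 2, column 7: row 2 has {E, A, G, F, D, C} and column 7 has {E, A, F, D}, leaving only B.
Row 3, column 1: row 3 has {E, A, G, F, D, C} and column 1 has {E, G, C}, leaving only B.
Row 1, column 1: row 1 has {E, A, D} and column 1 has {E, B, G, C}, leaving only F.
Row 4, column 6: row 4 has {E, A, F, D} and column 6 has {E, A, G, D, C}, leaving only B.
Row 4 already has {E, B, A, F, D} and column 4 already has {E, A, F, D, C}, so row 4, column 4 must be G.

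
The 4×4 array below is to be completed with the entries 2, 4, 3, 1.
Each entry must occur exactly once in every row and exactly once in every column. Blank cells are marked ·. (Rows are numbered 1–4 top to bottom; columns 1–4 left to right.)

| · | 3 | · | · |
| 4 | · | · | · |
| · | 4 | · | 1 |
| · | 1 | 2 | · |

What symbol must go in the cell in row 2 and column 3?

Row 2, column 2: row 2 has {4} and column 2 has {4, 3, 1}, leaving only 2.
Row 2, column 4: row 2 has {2, 4} and column 4 has {1}, leaving only 3.
Row 2 already has {2, 4, 3} and column 3 already has {2}, so row 2, column 3 must be 1.

1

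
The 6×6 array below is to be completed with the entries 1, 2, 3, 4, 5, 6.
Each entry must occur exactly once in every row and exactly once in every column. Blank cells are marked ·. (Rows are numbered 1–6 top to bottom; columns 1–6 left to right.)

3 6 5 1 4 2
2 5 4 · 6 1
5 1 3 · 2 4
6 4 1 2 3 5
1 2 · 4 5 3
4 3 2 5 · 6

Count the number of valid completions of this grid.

1

Row 2, column 4: eliminating its row and column leaves {3}.
Row 3, column 4: eliminating its row and column leaves {6}.
Row 5, column 3: eliminating its row and column leaves {6}.
Row 6, column 5: eliminating its row and column leaves {1}.
Only one assignment across all blanks avoids any row or column repeat, giving 1 completion.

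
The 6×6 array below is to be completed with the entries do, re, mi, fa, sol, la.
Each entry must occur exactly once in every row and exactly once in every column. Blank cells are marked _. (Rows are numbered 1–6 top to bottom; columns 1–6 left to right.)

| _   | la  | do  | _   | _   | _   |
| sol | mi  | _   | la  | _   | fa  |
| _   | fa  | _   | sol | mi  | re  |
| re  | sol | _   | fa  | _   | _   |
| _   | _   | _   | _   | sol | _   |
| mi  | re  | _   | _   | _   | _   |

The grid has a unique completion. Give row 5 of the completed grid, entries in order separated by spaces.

la do fa re sol mi

Row 5, column 2: row 5 has {sol} and column 2 has {re, mi, fa, sol, la}, leaving only do.
Row 1, column 1: row 1 has {do, la} and column 1 has {re, mi, sol}, leaving only fa.
Row 5, column 1: row 5 has {do, sol} and column 1 has {re, mi, fa, sol}, leaving only la.
Row 5, column 6: row 5 has {do, sol, la} and column 6 has {re, fa}, leaving only mi.
Row 5, column 4: row 5 has {do, mi, sol, la} and column 4 has {fa, sol, la}, leaving only re.
Row 5, column 3: row 5 has {do, re, mi, sol, la} and column 3 has {do}, leaving only fa.
So row 5 reads: la do fa re sol mi.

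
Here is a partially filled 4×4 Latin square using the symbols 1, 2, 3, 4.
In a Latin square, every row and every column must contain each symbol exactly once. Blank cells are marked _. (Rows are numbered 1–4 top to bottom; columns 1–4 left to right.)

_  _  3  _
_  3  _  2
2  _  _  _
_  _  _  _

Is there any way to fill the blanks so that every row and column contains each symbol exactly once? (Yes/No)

No row or column among the givens repeats a symbol, and propagating forced cells runs into no contradiction.
One valid completion exists (for instance, 1 2 3 4 / 4 3 1 2 / 2 1 4 3 / 3 4 2 1).

Yes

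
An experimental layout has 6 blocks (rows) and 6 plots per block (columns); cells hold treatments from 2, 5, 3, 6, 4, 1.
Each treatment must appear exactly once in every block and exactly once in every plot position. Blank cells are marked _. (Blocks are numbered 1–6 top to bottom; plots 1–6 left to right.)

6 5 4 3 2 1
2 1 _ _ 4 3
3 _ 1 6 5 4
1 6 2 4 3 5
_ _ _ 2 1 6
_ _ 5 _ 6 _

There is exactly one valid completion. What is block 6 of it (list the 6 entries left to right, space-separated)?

4 3 5 1 6 2

Block 6, plot 1: block 6 has {5, 6} and plot 1 has {2, 3, 6, 1}, leaving only 4.
Block 6, plot 4: block 6 has {5, 6, 4} and plot 4 has {2, 3, 6, 4}, leaving only 1.
Block 6, plot 6: block 6 has {5, 6, 4, 1} and plot 6 has {5, 3, 6, 4, 1}, leaving only 2.
Block 6, plot 2: block 6 has {2, 5, 6, 4, 1} and plot 2 has {5, 6, 1}, leaving only 3.
So block 6 reads: 4 3 5 1 6 2.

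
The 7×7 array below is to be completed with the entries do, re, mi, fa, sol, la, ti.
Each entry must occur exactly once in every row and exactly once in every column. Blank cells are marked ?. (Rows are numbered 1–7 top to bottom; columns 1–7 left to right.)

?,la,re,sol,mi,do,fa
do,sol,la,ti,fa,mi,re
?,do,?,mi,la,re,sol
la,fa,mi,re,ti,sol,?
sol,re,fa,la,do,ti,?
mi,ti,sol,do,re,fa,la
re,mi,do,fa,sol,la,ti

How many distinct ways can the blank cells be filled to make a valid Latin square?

1

Row 1, column 1: eliminating its row and column leaves {ti}.
Row 3, column 1: eliminating its row and column leaves {fa, ti}.
Row 3, column 3: eliminating its row and column leaves {ti}.
Row 4, column 7: eliminating its row and column leaves {do}.
Row 5, column 7: eliminating its row and column leaves {mi}.
Only one assignment across all blanks avoids any row or column repeat, giving 1 completion.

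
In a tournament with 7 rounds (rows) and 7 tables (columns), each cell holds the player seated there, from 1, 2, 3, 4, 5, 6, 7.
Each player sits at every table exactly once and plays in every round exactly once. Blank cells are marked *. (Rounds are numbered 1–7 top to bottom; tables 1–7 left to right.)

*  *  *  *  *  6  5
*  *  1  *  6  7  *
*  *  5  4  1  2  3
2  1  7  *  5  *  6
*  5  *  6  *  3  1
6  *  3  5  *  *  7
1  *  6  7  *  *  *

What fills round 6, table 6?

Round 3, table 1: round 3 has {1, 2, 3, 4, 5} and table 1 has {1, 2, 6}, leaving only 7.
Round 3, table 2: round 3 has {1, 2, 3, 4, 5, 7} and table 2 has {1, 5}, leaving only 6.
Round 4, table 4: round 4 has {1, 2, 5, 6, 7} and table 4 has {4, 5, 6, 7}, leaving only 3.
Round 2, table 4: round 2 has {1, 6, 7} and table 4 has {3, 4, 5, 6, 7}, leaving only 2.
Round 1, table 4: round 1 has {5, 6} and table 4 has {2, 3, 4, 5, 6, 7}, leaving only 1.
Round 2, table 7: round 2 has {1, 2, 6, 7} and table 7 has {1, 3, 5, 6, 7}, leaving only 4.
Round 2, table 2: round 2 has {1, 2, 4, 6, 7} and table 2 has {1, 5, 6}, leaving only 3.
Round 2, table 1: round 2 has {1, 2, 3, 4, 6, 7} and table 1 has {1, 2, 6, 7}, leaving only 5.
Round 4, table 6: round 4 has {1, 2, 3, 5, 6, 7} and table 6 has {2, 3, 6, 7}, leaving only 4.
Round 6 already has {3, 5, 6, 7} and table 6 already has {2, 3, 4, 6, 7}, so round 6, table 6 must be 1.

1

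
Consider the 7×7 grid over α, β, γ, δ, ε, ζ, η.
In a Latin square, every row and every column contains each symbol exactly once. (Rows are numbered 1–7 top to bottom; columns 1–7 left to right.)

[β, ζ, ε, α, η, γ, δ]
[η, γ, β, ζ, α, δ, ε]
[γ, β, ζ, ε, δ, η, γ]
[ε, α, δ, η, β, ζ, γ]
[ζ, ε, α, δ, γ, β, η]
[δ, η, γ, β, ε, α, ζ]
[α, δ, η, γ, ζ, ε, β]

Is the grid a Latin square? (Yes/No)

No

Column 7 contains γ twice (at rows 3 and 4), so it is not a permutation.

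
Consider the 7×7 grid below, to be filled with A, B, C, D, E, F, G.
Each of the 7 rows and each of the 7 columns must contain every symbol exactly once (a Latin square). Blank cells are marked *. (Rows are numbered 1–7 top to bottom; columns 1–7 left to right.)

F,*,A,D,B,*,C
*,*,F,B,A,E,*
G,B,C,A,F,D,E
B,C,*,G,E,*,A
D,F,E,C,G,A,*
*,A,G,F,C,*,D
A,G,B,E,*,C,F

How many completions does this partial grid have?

Row 1, column 2: eliminating its row and column leaves {E}.
Row 1, column 6: eliminating its row and column leaves {G}.
Row 2, column 1: eliminating its row and column leaves {C}.
Row 2, column 2: eliminating its row and column leaves {D}.
Row 2, column 7: eliminating its row and column leaves {G}.
Row 4, column 3: eliminating its row and column leaves {D}.
Row 4, column 6: eliminating its row and column leaves {F}.
Row 5, column 7: eliminating its row and column leaves {B}.
Row 6, column 1: eliminating its row and column leaves {E}.
Row 6, column 6: eliminating its row and column leaves {B}.
Row 7, column 5: eliminating its row and column leaves {D}.
Only one assignment across all blanks avoids any row or column repeat, giving 1 completion.

1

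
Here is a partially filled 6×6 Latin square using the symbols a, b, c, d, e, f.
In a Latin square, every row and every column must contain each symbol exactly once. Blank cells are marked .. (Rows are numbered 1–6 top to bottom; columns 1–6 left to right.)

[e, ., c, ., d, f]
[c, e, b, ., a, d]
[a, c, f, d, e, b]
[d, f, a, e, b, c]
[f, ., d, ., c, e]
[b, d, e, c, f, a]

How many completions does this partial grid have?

Row 1, column 2: eliminating its row and column leaves {a, b}.
Row 1, column 4: eliminating its row and column leaves {a, b}.
Row 2, column 4: eliminating its row and column leaves {f}.
Row 5, column 2: eliminating its row and column leaves {a, b}.
Row 5, column 4: eliminating its row and column leaves {a, b}.
Enumerating the assignments across these blanks that avoid any row or column repeat gives 2 completions.

2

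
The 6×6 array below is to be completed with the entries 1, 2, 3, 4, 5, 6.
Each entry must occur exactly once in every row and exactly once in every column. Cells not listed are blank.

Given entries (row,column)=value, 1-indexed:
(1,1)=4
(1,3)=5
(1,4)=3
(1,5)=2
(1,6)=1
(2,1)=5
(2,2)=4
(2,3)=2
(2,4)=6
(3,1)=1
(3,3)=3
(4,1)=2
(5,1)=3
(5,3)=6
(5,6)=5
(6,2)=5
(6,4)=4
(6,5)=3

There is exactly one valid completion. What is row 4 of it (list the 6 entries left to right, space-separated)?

2 3 4 1 5 6

Row 1, column 2: row 1 has {1, 2, 3, 4, 5} and column 2 has {4, 5}, leaving only 6.
Row 2, column 5: row 2 has {2, 4, 5, 6} and column 5 has {2, 3}, leaving only 1.
Row 2, column 6: row 2 has {1, 2, 4, 5, 6} and column 6 has {1, 5}, leaving only 3.
Row 3, column 2: row 3 has {1, 3} and column 2 has {4, 5, 6}, leaving only 2.
Row 3, column 4: row 3 has {1, 2, 3} and column 4 has {3, 4, 6}, leaving only 5.
Row 4, column 4: row 4 has {2} and column 4 has {3, 4, 5, 6}, leaving only 1.
Row 4, column 2: row 4 has {1, 2} and column 2 has {2, 4, 5, 6}, leaving only 3.
Row 4, column 3: row 4 has {1, 2, 3} and column 3 has {2, 3, 5, 6}, leaving only 4.
Row 4, column 6: row 4 has {1, 2, 3, 4} and column 6 has {1, 3, 5}, leaving only 6.
Row 4, column 5: row 4 has {1, 2, 3, 4, 6} and column 5 has {1, 2, 3}, leaving only 5.
So row 4 reads: 2 3 4 1 5 6.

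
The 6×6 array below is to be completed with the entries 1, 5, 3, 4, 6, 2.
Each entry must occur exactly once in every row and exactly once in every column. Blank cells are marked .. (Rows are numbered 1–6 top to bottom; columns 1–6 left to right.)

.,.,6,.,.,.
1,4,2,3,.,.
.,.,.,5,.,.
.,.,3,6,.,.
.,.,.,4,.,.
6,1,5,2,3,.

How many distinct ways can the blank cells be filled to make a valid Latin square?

30

Row 1, column 1: eliminating its row and column leaves {5, 3, 4, 2}.
Row 1, column 2: eliminating its row and column leaves {5, 3, 2}.
Row 1, column 4: eliminating its row and column leaves {1}.
Row 1, column 5: eliminating its row and column leaves {1, 5, 4, 2}.
Row 1, column 6: eliminating its row and column leaves {1, 5, 3, 4, 2}.
Row 2, column 5: eliminating its row and column leaves {5, 6}.
Row 2, column 6: eliminating its row and column leaves {5, 6}.
Row 3, column 1: eliminating its row and column leaves {3, 4, 2}.
Row 3, column 2: eliminating its row and column leaves {3, 6, 2}.
Row 3, column 3: eliminating its row and column leaves {1, 4}.
Row 3, column 5: eliminating its row and column leaves {1, 4, 6, 2}.
Row 3, column 6: eliminating its row and column leaves {1, 3, 4, 6, 2}.
Row 4, column 1: eliminating its row and column leaves {5, 4, 2}.
Row 4, column 2: eliminating its row and column leaves {5, 2}.
Row 4, column 5: eliminating its row and column leaves {1, 5, 4, 2}.
Row 4, column 6: eliminating its row and column leaves {1, 5, 4, 2}.
Row 5, column 1: eliminating its row and column leaves {5, 3, 2}.
Row 5, column 2: eliminating its row and column leaves {5, 3, 6, 2}.
Row 5, column 3: eliminating its row and column leaves {1}.
Row 5, column 5: eliminating its row and column leaves {1, 5, 6, 2}.
Row 5, column 6: eliminating its row and column leaves {1, 5, 3, 6, 2}.
Row 6, column 6: eliminating its row and column leaves {4}.
Enumerating the assignments across these blanks that avoid any row or column repeat gives 30 completions.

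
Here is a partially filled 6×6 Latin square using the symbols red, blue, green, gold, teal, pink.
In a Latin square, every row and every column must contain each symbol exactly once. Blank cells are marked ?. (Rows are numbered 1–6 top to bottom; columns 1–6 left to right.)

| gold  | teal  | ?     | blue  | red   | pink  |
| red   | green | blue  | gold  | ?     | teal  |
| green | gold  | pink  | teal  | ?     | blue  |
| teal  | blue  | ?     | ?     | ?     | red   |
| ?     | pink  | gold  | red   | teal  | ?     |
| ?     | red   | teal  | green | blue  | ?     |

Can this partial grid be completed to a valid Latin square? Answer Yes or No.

No

Row 3, column 5: row 3 together with column 5 already contain {red, blue, green, gold, teal, pink} — every symbol — so nothing can go there. The grid has no valid completion.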